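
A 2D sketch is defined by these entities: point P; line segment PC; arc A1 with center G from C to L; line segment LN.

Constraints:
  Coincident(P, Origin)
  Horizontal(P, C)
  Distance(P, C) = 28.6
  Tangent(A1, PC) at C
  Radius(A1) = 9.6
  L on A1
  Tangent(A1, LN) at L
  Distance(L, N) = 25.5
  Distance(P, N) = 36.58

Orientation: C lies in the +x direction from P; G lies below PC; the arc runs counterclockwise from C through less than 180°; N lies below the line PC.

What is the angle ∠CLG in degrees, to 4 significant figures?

49.48°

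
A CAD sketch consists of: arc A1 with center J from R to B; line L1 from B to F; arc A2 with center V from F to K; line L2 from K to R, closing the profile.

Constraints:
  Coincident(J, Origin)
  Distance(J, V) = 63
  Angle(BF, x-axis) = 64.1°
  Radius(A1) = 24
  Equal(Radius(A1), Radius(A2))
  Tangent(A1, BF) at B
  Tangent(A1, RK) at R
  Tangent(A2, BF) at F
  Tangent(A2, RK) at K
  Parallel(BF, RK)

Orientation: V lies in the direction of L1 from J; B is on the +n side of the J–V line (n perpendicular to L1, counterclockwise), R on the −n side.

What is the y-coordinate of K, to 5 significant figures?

46.189

The slot axis is L1's direction at 64.1°, so u = (cos 64.1°, sin 64.1°) = (0.43680, 0.89956) and n = (−sin 64.1°, cos 64.1°) = (-0.89956, 0.43680). J is at the origin and V lies 63.0 along u from J, so V = 63.0·u = (27.519, 56.672). Tangency of A1 to both parallel lines with radius 24.0 puts B and R at J ± 24.0·n: B = (-21.589, 10.483), R = (21.589, -10.483). Equal radii place F and K the same way about V: F = V + 24.0·n = (5.9291, 67.155), K = V − 24.0·n = (49.108, 46.189). So K.y = 46.189.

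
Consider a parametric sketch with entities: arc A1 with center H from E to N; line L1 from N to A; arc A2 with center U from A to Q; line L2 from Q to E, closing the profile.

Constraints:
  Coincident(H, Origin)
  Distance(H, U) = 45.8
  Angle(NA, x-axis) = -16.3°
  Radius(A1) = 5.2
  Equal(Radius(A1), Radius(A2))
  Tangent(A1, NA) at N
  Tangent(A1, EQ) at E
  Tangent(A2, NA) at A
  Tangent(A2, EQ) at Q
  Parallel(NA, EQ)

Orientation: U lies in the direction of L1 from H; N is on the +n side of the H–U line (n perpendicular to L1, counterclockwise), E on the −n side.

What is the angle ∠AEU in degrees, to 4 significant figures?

6.316°

The slot axis is L1's direction at -16.3°, so u = (cos -16.3°, sin -16.3°) = (0.9598, -0.2807) and n = (−sin -16.3°, cos -16.3°) = (0.2807, 0.9598). H is at the origin and U lies 45.8 along u from H, so U = 45.8·u = (43.96, -12.85). Tangency of A1 to both parallel lines with radius 5.2 puts N and E at H ± 5.2·n: N = (1.459, 4.991), E = (-1.459, -4.991). Equal radii place A and Q the same way about U: A = U + 5.2·n = (45.42, -7.864), Q = U − 5.2·n = (42.50, -17.85). Then cos ∠AEU = EA·EU / (|EA||EU|), giving 6.316°.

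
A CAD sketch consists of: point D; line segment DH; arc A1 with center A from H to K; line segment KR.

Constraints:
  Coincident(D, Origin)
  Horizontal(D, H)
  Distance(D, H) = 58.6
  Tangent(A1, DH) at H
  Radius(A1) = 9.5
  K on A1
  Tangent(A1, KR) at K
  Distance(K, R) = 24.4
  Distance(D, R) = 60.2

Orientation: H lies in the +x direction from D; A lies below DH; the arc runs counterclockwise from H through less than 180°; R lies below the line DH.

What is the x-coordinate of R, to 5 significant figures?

49.615

D is at the origin; DH is horizontal with |DH| = 58.6 and H on the +x side, so H = (58.600, 0.0000). The tangent condition forces AH to be normal to DH, so A = H + (0, -9.5) = (58.600, -9.5000). Since AK ⟂ KR (tangency), |AR| = √(9.5² + 24.4²) = 26.184 regardless of where K sits on A1. So R lies on both circle(D, 60.2) and circle(A, 26.184); the below-DH intersection is R = (49.615, -34.094). K is the foot of the tangent from R: K = (49.102, -9.6996).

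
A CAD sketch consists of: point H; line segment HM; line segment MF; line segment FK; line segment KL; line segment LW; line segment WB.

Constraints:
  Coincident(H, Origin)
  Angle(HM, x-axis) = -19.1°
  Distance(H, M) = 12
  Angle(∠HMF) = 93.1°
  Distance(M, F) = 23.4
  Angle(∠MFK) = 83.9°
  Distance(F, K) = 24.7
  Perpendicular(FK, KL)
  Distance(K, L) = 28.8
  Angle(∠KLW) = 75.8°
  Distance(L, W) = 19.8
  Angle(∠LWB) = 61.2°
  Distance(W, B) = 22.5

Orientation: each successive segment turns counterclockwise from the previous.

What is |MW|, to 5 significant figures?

3.0930

H is at the origin; HM runs at -19.1° with length 12.0, so M = (11.339, -3.9266). ∠HMF = 93.1° gives MF at 67.800° from the x-axis; with |MF| = 23.4, F = (20.181, 17.739). ∠MFK = 83.9° gives FK at 163.90° from the x-axis; with |FK| = 24.7, K = (-3.5504, 24.588). FK is perpendicular to KL, so KL runs at -106.10°; with |KL| = 28.8, L = (-11.537, -3.0820). ∠KLW = 75.8° gives LW at -1.9000° from the x-axis; with |LW| = 19.8, W = (8.2521, -3.7385). Then |MW| = |W − M| = 3.0930.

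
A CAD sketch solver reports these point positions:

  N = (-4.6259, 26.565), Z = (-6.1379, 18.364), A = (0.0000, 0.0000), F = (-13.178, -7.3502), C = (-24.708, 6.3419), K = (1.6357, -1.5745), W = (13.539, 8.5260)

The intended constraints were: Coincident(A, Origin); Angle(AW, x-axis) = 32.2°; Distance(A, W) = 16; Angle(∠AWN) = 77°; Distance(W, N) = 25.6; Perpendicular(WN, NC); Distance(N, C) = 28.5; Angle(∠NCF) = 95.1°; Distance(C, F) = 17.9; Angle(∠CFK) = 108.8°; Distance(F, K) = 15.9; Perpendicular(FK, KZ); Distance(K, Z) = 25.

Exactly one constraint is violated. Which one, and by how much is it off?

Distance(K, Z) = 25 — off by 3.60.

A = (0.00, 0.00) ✓; AW at 32.20° ✓; |AW| = 16.00 ✓; ∠AWN = 77.00° ✓; |WN| = 25.60 ✓; ∠(WN, NC) = 90.00° ✓; |NC| = 28.50 ✓; ∠NCF = 95.10° ✓; |CF| = 17.90 ✓; ∠CFK = 108.8° ✓; |FK| = 15.90 ✓; ∠(FK, KZ) = 90.00° ✓; |KZ| = 21.40 ✗.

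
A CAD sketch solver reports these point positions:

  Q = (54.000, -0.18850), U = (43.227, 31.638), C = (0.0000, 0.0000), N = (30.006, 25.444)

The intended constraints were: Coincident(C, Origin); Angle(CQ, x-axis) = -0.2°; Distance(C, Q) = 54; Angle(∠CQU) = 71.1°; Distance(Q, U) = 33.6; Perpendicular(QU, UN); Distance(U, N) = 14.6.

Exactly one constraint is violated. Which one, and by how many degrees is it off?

Perpendicular(QU, UN) — off by 6.40°.

C = (0.00, 0.00) ✓; CQ at -0.2000° ✓; |CQ| = 54.00 ✓; ∠CQU = 71.10° ✓; |QU| = 33.60 ✓; ∠(QU, UN) = 96.40° ✗; |UN| = 14.60 ✓.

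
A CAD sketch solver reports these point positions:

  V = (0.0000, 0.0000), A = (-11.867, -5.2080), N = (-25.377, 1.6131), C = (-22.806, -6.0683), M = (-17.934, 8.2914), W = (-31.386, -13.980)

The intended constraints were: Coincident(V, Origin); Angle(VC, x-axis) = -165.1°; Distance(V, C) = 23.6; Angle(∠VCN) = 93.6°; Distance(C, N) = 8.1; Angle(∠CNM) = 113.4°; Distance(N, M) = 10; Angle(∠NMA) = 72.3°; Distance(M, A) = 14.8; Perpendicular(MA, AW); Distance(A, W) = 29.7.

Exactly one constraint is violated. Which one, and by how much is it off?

Distance(A, W) = 29.7 — off by 8.30.

V = (0.00, 0.00) ✓; VC at -165.1° ✓; |VC| = 23.60 ✓; ∠VCN = 93.61° ✓; |CN| = 8.100 ✓; ∠CNM = 113.4° ✓; |NM| = 10.00 ✓; ∠NMA = 72.30° ✓; |MA| = 14.80 ✓; ∠(MA, AW) = 90.00° ✓; |AW| = 21.40 ✗.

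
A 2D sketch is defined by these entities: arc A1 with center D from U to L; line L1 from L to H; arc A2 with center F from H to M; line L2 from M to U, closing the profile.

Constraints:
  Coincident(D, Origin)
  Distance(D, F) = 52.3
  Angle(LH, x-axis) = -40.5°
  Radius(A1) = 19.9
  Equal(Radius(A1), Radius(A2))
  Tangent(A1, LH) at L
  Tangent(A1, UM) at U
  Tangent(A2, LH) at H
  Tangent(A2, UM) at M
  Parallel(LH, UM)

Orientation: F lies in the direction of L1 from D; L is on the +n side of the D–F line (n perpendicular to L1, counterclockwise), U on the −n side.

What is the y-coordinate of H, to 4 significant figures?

-18.83

The slot axis is L1's direction at -40.5°, so u = (cos -40.5°, sin -40.5°) = (0.7604, -0.6494) and n = (−sin -40.5°, cos -40.5°) = (0.6494, 0.7604). D is at the origin and F lies 52.3 along u from D, so F = 52.3·u = (39.77, -33.97). Tangency of A1 to both parallel lines with radius 19.9 puts L and U at D ± 19.9·n: L = (12.92, 15.13), U = (-12.92, -15.13). Equal radii place H and M the same way about F: H = F + 19.9·n = (52.69, -18.83), M = F − 19.9·n = (26.85, -49.10). So H.y = -18.83.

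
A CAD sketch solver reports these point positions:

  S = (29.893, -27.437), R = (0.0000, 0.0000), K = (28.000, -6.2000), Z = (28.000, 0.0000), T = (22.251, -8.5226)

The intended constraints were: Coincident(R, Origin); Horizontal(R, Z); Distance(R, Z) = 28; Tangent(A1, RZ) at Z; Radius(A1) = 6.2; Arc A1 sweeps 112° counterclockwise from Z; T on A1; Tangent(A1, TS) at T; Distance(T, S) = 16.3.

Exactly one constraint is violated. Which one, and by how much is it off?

Distance(T, S) = 16.3 — off by 4.10.

R = (0.00, 0.00) ✓; R.y = 0.00, Z.y = 0.00 ✓; |RZ| = 28.00 ✓; ∠(KZ, ZR) = 90.00° ✓; |KZ| = 6.200 ✓; bearing(K→T) − bearing(K→Z) = 112.0° ✓; |KT| = 6.200 ✓; ∠(KT, TS) = 90.00° ✓; |TS| = 20.40 ✗.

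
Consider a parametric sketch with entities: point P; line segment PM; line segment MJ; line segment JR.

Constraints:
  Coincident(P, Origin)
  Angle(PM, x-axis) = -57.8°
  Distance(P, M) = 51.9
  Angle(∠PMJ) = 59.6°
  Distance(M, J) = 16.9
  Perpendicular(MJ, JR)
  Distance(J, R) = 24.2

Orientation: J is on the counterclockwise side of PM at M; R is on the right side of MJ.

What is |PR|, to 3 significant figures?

69.6

P is at the origin; PM runs at -57.8° with length 51.9, so M = 51.9·(cos -57.8°, sin -57.8°) = (27.7, -43.9). ∠PMJ = 59.6°, so MJ runs at -57.8° + (180° − 59.6°) = 62.6° from the x-axis; with |MJ| = 16.9, J = M + 16.9·(cos 62.6°, sin 62.6°) = (35.4, -28.9). MJ ⟂ JR; with |JR| = 24.2 on the right of MJ, R = J + 24.2·(0.888, -0.460) = (56.9, -40.1). Then |PR| = |R − P| = 69.6.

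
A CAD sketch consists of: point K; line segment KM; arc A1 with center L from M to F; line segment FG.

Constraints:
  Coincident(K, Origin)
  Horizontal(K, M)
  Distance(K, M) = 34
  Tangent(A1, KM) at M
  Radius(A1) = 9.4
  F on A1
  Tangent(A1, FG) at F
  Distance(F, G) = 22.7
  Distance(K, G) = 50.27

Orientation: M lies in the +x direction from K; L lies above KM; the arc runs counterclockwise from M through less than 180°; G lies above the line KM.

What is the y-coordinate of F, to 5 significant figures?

11.815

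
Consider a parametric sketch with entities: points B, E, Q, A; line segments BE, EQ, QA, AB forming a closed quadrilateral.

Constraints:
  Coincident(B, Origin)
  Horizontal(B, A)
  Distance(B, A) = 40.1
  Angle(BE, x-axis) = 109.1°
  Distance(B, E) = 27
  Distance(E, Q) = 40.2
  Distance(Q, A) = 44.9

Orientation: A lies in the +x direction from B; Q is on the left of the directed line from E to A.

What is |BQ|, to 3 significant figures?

51.0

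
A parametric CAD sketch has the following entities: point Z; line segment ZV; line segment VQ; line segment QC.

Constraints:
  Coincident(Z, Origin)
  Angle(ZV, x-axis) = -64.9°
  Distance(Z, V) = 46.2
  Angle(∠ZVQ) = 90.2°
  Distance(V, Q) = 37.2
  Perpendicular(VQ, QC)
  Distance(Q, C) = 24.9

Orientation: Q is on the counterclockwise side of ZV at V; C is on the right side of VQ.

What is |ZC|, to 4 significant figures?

80.32

∠ZVQ = 90.2°, so VQ runs at -64.9° + (180° − 90.2°) = 24.90° from the x-axis; with |VQ| = 37.2, Q = V + 37.2·(cos 24.90°, sin 24.90°) = (53.34, -26.17). The perpendicularity gives QC at right angles to VQ; with |QC| = 24.9 on the right of VQ, C = Q + 24.9·(0.4210, -0.9070) = (63.82, -48.76). Then |ZC| = |C − Z| = 80.32.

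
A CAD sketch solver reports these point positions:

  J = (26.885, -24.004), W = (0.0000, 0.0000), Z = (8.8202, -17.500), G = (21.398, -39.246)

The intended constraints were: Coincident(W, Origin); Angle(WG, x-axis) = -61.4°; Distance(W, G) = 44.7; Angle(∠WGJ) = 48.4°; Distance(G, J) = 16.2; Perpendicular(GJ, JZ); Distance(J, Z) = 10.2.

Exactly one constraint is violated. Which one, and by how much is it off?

Distance(J, Z) = 10.2 — off by 9.00.

W = (0.00, 0.00) ✓; WG at -61.40° ✓; |WG| = 44.70 ✓; ∠WGJ = 48.40° ✓; |GJ| = 16.20 ✓; ∠(GJ, JZ) = 90.00° ✓; |JZ| = 19.20 ✗.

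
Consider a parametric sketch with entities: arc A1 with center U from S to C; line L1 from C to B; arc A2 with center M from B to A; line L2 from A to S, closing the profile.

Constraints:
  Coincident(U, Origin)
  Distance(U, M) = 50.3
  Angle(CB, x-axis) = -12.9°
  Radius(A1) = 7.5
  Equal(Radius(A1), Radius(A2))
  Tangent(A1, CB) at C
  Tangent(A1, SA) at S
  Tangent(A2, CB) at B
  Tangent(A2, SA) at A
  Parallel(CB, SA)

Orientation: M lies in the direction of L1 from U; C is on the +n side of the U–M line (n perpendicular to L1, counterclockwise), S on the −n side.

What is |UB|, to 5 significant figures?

50.856

The slot axis is L1's direction at -12.9°, so u = (cos -12.9°, sin -12.9°) = (0.97476, -0.22325) and n = (−sin -12.9°, cos -12.9°) = (0.22325, 0.97476). U is at the origin and M lies 50.3 along u from U, so M = 50.3·u = (49.030, -11.229). Tangency of A1 to both parallel lines with radius 7.5 puts C and S at U ± 7.5·n: C = (1.6744, 7.3107), S = (-1.6744, -7.3107). Equal radii place B and A the same way about M: B = M + 7.5·n = (50.705, -3.9188), A = M − 7.5·n = (47.356, -18.540). Then |UB| = |B − U| = 50.856.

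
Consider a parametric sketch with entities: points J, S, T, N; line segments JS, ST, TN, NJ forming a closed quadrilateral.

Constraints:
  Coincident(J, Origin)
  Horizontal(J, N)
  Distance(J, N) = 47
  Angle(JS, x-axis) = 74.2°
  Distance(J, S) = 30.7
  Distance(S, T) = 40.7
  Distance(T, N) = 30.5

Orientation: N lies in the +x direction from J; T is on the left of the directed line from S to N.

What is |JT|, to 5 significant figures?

57.722

Checks: |ST| = 40.70 ✓; |TN| = 30.50 ✓.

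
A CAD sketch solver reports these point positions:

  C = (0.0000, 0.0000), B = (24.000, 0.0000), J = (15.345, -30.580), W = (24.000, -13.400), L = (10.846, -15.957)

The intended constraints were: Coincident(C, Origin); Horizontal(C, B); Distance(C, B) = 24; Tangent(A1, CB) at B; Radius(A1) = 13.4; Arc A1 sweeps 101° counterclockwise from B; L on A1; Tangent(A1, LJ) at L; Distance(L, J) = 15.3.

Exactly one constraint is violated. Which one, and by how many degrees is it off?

Tangent(A1, LJ) at L — off by 6.10°.

C = (0.00, 0.00) ✓; C.y = 0.00, B.y = 0.00 ✓; |CB| = 24.00 ✓; ∠(WB, BC) = 90.00° ✓; |WB| = 13.40 ✓; bearing(W→L) − bearing(W→B) = 101.0° ✓; |WL| = 13.40 ✓; ∠(WL, LJ) = 83.90° ✗; |LJ| = 15.30 ✓.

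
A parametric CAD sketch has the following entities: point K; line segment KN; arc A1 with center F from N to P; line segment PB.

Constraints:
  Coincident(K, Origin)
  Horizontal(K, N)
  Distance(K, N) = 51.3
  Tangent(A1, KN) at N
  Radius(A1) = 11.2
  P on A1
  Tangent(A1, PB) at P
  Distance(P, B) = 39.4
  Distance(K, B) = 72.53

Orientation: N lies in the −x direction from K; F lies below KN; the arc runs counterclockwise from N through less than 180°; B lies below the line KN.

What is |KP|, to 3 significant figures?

63.7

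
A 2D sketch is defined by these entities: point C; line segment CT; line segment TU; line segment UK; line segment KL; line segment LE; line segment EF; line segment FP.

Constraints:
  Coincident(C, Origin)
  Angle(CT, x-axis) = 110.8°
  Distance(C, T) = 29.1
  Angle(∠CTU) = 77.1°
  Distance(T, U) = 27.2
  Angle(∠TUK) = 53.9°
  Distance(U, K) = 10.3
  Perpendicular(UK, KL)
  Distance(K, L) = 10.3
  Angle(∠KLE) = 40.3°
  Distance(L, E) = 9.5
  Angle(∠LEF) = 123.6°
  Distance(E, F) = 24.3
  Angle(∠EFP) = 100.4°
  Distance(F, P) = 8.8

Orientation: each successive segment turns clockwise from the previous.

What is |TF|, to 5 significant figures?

42.580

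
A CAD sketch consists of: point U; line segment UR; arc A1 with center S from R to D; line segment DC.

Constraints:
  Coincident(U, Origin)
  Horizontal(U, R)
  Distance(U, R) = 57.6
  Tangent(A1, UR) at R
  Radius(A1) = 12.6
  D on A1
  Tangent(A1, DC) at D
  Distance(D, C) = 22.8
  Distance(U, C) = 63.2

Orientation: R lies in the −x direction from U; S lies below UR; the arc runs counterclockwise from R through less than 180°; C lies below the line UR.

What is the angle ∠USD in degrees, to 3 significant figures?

148°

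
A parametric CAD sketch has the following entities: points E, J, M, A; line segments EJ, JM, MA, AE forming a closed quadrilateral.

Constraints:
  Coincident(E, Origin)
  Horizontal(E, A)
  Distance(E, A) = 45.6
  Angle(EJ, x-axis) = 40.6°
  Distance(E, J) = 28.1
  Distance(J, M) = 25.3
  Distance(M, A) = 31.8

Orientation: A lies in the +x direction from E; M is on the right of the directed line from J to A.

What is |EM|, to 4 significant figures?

15.59

Checks: |JM| = 25.30 ✓; |MA| = 31.80 ✓.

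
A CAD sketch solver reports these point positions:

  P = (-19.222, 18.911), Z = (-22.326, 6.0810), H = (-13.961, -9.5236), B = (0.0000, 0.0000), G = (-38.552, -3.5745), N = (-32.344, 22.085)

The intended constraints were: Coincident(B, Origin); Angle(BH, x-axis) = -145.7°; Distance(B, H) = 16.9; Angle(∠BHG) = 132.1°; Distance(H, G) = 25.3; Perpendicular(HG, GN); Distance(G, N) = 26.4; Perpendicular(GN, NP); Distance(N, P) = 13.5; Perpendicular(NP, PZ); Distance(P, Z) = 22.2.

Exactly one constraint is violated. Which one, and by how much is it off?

Distance(P, Z) = 22.2 — off by 9.00.

B = (0.00, 0.00) ✓; BH at -145.7° ✓; |BH| = 16.90 ✓; ∠BHG = 132.1° ✓; |HG| = 25.30 ✓; ∠(HG, GN) = 90.00° ✓; |GN| = 26.40 ✓; ∠(GN, NP) = 90.00° ✓; |NP| = 13.50 ✓; ∠(NP, PZ) = 90.00° ✓; |PZ| = 13.20 ✗.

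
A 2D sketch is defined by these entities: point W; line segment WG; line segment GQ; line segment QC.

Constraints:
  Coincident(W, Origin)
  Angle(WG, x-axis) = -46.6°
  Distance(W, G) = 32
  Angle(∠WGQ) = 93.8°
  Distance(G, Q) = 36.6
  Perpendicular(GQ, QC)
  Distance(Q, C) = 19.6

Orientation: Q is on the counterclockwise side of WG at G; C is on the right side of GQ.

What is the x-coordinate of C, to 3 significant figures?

62.7

∠WGQ = 93.8°, so GQ runs at -46.6° + (180° − 93.8°) = 39.6° from the x-axis; with |GQ| = 36.6, Q = G + 36.6·(cos 39.6°, sin 39.6°) = (50.2, 0.0793). The perpendicularity gives QC at right angles to GQ; with |QC| = 19.6 on the right of GQ, C = Q + 19.6·(0.637, -0.771) = (62.7, -15.0). So C.x = 62.7.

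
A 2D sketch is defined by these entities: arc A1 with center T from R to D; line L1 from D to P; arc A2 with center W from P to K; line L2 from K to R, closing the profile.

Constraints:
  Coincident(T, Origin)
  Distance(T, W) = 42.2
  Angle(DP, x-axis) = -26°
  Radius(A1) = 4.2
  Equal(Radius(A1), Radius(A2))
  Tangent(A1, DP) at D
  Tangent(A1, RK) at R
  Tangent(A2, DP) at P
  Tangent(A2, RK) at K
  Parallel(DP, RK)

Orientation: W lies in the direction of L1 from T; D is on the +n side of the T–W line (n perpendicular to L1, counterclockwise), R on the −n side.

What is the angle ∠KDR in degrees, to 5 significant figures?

78.742°

The slot axis is L1's direction at -26.0°, so u = (cos -26.0°, sin -26.0°) = (0.89879, -0.43837) and n = (−sin -26.0°, cos -26.0°) = (0.43837, 0.89879). T is at the origin and W lies 42.2 along u from T, so W = 42.2·u = (37.929, -18.499). Tangency of A1 to both parallel lines with radius 4.2 puts D and R at T ± 4.2·n: D = (1.8412, 3.7749), R = (-1.8412, -3.7749). Equal radii place P and K the same way about W: P = W + 4.2·n = (39.770, -14.724), K = W − 4.2·n = (36.088, -22.274). Then cos ∠KDR = DK·DR / (|DK||DR|), giving 78.742°.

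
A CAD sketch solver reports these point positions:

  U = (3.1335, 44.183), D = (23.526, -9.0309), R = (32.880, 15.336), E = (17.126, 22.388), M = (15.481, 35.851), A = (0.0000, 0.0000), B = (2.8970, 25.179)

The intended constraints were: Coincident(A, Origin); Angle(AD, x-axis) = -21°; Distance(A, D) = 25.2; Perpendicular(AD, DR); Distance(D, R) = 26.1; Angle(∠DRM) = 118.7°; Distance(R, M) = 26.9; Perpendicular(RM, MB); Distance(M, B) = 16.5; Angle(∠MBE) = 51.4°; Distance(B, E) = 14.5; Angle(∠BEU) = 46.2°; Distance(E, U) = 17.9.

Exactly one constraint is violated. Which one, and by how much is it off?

Distance(E, U) = 17.9 — off by 8.00.

A = (0.00, 0.00) ✓; AD at -21.00° ✓; |AD| = 25.20 ✓; ∠(AD, DR) = 90.00° ✓; |DR| = 26.10 ✓; ∠DRM = 118.7° ✓; |RM| = 26.90 ✓; ∠(RM, MB) = 90.00° ✓; |MB| = 16.50 ✓; ∠MBE = 51.40° ✓; |BE| = 14.50 ✓; ∠BEU = 46.20° ✓; |EU| = 25.90 ✗.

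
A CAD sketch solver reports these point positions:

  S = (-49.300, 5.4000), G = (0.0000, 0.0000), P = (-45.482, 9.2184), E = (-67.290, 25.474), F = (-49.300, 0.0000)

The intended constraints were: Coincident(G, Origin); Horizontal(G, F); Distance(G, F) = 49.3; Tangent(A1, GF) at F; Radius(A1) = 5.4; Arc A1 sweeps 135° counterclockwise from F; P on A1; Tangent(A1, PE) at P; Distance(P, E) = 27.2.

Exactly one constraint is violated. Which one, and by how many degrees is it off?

Tangent(A1, PE) at P — off by 8.30°.

G = (0.00, 0.00) ✓; G.y = 0.00, F.y = 0.00 ✓; |GF| = 49.30 ✓; ∠(SF, FG) = 90.00° ✓; |SF| = 5.400 ✓; bearing(S→P) − bearing(S→F) = 135.0° ✓; |SP| = 5.400 ✓; ∠(SP, PE) = 81.70° ✗; |PE| = 27.20 ✓.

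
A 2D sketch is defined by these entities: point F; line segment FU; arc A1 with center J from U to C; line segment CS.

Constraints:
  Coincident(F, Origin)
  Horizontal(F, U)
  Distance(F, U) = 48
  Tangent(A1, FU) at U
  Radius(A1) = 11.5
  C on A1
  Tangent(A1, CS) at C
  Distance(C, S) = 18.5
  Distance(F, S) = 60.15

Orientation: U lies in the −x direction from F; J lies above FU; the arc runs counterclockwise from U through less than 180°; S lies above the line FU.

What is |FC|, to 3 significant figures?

43.1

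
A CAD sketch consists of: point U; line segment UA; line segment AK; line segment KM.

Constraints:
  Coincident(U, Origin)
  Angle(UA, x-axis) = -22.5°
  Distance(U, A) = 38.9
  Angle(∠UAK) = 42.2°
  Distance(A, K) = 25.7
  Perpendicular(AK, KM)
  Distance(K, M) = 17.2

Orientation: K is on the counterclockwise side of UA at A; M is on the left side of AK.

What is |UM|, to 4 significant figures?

9.458

U is at the origin; UA runs at -22.5° with length 38.9, so A = 38.9·(cos -22.5°, sin -22.5°) = (35.94, -14.89). ∠UAK = 42.2°, so AK runs at -22.5° + (180° − 42.2°) = 115.3° from the x-axis; with |AK| = 25.7, K = A + 25.7·(cos 115.3°, sin 115.3°) = (24.96, 8.349). AK ⟂ KM; with |KM| = 17.2 on the left of AK, M = K + 17.2·(-0.9041, -0.4274) = (9.406, 0.9980). Then |UM| = |M − U| = 9.458.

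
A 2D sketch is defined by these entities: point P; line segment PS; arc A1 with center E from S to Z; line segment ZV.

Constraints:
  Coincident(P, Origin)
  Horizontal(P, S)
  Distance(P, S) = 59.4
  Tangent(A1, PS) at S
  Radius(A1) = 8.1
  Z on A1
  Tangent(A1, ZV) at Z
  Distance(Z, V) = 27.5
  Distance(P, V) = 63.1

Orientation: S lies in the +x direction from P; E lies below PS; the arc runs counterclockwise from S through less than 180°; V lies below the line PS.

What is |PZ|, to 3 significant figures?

52.0

Checks: |EZ| = 8.100 ✓; ∠(EZ, ZV) = 90.00° ✓; |ZV| = 27.50 ✓; |PV| = 63.10 ✓.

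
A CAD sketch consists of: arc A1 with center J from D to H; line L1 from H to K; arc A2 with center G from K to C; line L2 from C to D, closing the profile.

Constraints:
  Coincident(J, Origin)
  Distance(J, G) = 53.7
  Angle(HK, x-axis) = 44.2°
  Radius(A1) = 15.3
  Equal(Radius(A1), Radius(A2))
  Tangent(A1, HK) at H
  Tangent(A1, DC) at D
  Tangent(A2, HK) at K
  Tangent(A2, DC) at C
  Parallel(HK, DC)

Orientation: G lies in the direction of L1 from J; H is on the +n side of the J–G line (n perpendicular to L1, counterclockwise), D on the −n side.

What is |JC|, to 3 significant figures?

55.8

Tangency of A1 to both parallel lines with radius 15.3 puts H and D at J ± 15.3·n: H = (-10.7, 11.0), D = (10.7, -11.0). Equal radii place K and C the same way about G: K = G + 15.3·n = (27.8, 48.4), C = G − 15.3·n = (49.2, 26.5). Then |JC| = |C − J| = 55.8.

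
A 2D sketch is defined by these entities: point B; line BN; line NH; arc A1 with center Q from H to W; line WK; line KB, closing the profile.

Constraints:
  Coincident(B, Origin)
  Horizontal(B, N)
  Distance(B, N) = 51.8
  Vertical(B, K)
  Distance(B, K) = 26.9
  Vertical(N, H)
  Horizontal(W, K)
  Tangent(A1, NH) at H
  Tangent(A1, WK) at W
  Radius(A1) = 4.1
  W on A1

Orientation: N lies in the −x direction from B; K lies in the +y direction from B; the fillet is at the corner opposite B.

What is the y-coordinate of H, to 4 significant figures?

22.80

B is at the origin; B and N share the same y with |BN| = 51.8 and N on the −x side, so N = (-51.80, 0.000). B and K share the same x with |BK| = 26.9 and K on the +y side, so K = (0.000, 26.90). The virtual corner opposite B is at (-51.80, 26.90). Tangency of A1 to NH means the radius QH is perpendicular to NH and tangency of A1 to WK means the radius QW is perpendicular to WK, with radius 4.1, so the center Q sits 4.1 in from both sides at Q = (-47.70, 22.80). That places the tangent points at H = (-51.80, 22.80) on NH and W = (-47.70, 26.90) on WK. So H.y = 22.80.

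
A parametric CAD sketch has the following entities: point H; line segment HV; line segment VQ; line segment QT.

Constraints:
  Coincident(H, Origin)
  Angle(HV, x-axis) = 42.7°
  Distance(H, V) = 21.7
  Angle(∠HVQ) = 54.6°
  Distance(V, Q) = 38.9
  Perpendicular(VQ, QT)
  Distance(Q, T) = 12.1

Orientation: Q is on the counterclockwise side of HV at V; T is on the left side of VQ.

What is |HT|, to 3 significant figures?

26.9

H is at the origin; HV runs at 42.7° with length 21.7, so V = 21.7·(cos 42.7°, sin 42.7°) = (15.9, 14.7). ∠HVQ = 54.6°, so VQ runs at 42.7° + (180° − 54.6°) = 168° from the x-axis; with |VQ| = 38.9, Q = V + 38.9·(cos 168°, sin 168°) = (-22.1, 22.7). VQ is perpendicular to QT; with |QT| = 12.1 on the left of VQ, T = Q + 12.1·(-0.206, -0.979) = (-24.6, 10.9). Then |HT| = |T − H| = 26.9.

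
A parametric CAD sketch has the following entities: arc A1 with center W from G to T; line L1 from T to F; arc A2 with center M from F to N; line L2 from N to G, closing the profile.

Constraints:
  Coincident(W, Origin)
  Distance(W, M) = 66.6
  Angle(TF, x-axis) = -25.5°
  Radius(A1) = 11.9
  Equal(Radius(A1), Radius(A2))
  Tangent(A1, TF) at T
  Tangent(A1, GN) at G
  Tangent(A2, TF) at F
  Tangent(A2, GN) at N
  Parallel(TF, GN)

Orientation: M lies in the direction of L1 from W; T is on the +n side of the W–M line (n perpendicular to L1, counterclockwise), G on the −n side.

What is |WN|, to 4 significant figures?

67.65

Tangency of A1 to both parallel lines with radius 11.9 puts T and G at W ± 11.9·n: T = (5.123, 10.74), G = (-5.123, -10.74). Equal radii place F and N the same way about M: F = M + 11.9·n = (65.24, -17.93), N = M − 11.9·n = (54.99, -39.41). Then |WN| = |N − W| = 67.65.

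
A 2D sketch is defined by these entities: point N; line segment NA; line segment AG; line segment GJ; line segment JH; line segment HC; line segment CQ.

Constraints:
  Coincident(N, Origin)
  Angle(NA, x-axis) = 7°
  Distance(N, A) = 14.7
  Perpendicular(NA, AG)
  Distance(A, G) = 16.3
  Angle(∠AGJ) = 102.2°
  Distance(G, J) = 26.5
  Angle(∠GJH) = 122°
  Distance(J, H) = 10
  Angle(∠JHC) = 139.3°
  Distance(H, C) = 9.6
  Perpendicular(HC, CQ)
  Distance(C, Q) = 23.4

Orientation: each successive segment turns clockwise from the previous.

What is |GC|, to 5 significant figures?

35.269

N is at the origin; NA runs at 7.0° with length 14.7, so A = (14.590, 1.7915). The perpendicularity gives AG at right angles to NA, so AG runs at -83.000°; with |AG| = 16.3, G = (16.577, -14.387). ∠AGJ = 102.2° gives GJ at -160.80° from the x-axis; with |GJ| = 26.5, J = (-8.4491, -23.102). ∠GJH = 122.0° gives JH at 141.20° from the x-axis; with |JH| = 10.0, H = (-16.242, -16.836). ∠JHC = 139.3° gives HC at 100.50° from the x-axis; with |HC| = 9.6, C = (-17.992, -7.3967). Then |GC| = |C − G| = 35.269.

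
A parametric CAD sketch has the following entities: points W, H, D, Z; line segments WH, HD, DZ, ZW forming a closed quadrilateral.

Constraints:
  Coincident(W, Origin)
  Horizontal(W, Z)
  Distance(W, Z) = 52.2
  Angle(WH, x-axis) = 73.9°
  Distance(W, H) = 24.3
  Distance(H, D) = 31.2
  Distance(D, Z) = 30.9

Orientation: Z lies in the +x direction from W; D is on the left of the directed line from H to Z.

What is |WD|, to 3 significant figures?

46.5

Checks: |WZ| = 52.20 ✓; |WH| = 24.30 ✓; |HD| = 31.20 ✓; |DZ| = 30.90 ✓.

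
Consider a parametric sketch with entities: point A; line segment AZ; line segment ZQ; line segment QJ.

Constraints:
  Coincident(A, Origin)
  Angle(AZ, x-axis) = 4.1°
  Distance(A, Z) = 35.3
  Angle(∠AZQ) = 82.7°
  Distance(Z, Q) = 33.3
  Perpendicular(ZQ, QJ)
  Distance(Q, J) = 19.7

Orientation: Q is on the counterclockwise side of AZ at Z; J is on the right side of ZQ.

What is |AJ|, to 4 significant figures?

61.84

∠AZQ = 82.7°, so ZQ runs at 4.1° + (180° − 82.7°) = 101.4° from the x-axis; with |ZQ| = 33.3, Q = Z + 33.3·(cos 101.4°, sin 101.4°) = (28.63, 35.17). ZQ ⟂ QJ; with |QJ| = 19.7 on the right of ZQ, J = Q + 19.7·(0.9803, 0.1977) = (47.94, 39.06). Then |AJ| = |J − A| = 61.84.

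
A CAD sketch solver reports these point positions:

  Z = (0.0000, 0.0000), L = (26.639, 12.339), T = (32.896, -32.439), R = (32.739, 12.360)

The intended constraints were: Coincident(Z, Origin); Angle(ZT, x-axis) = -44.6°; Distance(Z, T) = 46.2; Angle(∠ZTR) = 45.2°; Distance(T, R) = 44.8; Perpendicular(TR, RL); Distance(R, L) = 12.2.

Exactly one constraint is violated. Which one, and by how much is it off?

Distance(R, L) = 12.2 — off by 6.10.

Z = (0.00, 0.00) ✓; ZT at -44.60° ✓; |ZT| = 46.20 ✓; ∠ZTR = 45.20° ✓; |TR| = 44.80 ✓; ∠(TR, RL) = 90.00° ✓; |RL| = 6.100 ✗.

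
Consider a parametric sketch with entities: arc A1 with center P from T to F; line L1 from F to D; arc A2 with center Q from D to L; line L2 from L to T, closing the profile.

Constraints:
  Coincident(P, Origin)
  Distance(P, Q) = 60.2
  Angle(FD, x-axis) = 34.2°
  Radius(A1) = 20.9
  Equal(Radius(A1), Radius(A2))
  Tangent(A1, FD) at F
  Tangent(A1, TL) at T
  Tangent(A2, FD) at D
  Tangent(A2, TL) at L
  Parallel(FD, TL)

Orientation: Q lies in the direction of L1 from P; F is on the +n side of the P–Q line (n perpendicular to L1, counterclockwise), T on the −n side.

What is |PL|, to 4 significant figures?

63.72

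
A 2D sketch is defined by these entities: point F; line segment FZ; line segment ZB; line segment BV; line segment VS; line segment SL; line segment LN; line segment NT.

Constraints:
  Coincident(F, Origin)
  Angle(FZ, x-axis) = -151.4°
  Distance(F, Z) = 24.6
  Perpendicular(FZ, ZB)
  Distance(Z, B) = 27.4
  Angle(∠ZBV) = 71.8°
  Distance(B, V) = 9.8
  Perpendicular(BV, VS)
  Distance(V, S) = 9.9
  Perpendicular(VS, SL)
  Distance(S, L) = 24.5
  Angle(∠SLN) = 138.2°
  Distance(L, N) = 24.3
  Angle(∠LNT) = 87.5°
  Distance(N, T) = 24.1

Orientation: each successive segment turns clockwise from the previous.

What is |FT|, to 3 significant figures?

63.6

F is at the origin; FZ runs at -151.4° with length 24.6, so Z = (-21.6, -11.8). FZ ⟂ ZB, so ZB runs at 119°; with |ZB| = 27.4, B = (-34.7, 12.3). ∠ZBV = 71.8° gives BV at 10.4° from the x-axis; with |BV| = 9.8, V = (-25.1, 14.1). The perpendicularity gives VS at right angles to BV, so VS runs at -79.6°; with |VS| = 9.9, S = (-23.3, 4.31). VS ⟂ SL, so SL runs at -170°; with |SL| = 24.5, L = (-47.4, -0.110). ∠SLN = 138.2° gives LN at 149° from the x-axis; with |LN| = 24.3, N = (-68.1, 12.6). ∠LNT = 87.5° gives NT at 56.1° from the x-axis; with |NT| = 24.1, T = (-54.7, 32.6). Then |FT| = |T − F| = 63.6.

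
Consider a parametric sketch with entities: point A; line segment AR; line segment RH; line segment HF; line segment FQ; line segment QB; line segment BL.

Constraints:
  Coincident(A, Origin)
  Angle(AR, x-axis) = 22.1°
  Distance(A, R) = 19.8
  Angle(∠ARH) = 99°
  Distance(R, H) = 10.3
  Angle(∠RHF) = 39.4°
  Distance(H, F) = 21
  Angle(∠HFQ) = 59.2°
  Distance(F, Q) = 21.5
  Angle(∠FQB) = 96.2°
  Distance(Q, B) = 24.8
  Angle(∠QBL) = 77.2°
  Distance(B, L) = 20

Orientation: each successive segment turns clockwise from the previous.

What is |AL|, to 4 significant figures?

23.20

A is at the origin; AR runs at 22.1° with length 19.8, so R = (18.35, 7.449). ∠ARH = 99.0° gives RH at -58.90° from the x-axis; with |RH| = 10.3, H = (23.67, -1.370). ∠RHF = 39.4° gives HF at 160.5° from the x-axis; with |HF| = 21.0, F = (3.870, 5.640). ∠HFQ = 59.2° gives FQ at 39.70° from the x-axis; with |FQ| = 21.5, Q = (20.41, 19.37). ∠FQB = 96.2° gives QB at -44.10° from the x-axis; with |QB| = 24.8, B = (38.22, 2.115). ∠QBL = 77.2° gives BL at -146.9° from the x-axis; with |BL| = 20.0, L = (21.47, -8.808). Then |AL| = |L − A| = 23.20.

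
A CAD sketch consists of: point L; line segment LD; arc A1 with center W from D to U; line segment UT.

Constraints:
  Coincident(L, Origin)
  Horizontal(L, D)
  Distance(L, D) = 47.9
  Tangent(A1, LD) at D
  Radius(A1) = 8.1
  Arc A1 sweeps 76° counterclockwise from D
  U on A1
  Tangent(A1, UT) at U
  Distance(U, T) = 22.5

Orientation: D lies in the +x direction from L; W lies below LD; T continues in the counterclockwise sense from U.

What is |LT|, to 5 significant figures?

44.491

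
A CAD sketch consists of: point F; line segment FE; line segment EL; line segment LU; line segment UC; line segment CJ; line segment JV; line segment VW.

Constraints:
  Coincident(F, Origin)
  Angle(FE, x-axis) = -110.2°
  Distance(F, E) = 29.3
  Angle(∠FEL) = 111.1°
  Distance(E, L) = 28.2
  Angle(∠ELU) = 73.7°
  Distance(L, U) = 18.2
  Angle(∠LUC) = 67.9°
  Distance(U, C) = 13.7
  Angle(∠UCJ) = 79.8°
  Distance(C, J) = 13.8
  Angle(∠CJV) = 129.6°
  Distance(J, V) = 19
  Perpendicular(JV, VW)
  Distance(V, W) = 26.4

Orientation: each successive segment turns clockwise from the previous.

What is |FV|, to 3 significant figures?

57.5

F is at the origin; FE runs at -110.2° with length 29.3, so E = (-10.1, -27.5). ∠FEL = 111.1° gives EL at -179° from the x-axis; with |EL| = 28.2, L = (-38.3, -27.9). ∠ELU = 73.7° gives LU at 74.6° from the x-axis; with |LU| = 18.2, U = (-33.5, -10.4). ∠LUC = 67.9° gives UC at -37.5° from the x-axis; with |UC| = 13.7, C = (-22.6, -18.7). ∠UCJ = 79.8° gives CJ at -138° from the x-axis; with |CJ| = 13.8, J = (-32.8, -28.0). ∠CJV = 129.6° gives JV at 172° from the x-axis; with |JV| = 19.0, V = (-51.6, -25.3). Then |FV| = |V − F| = 57.5.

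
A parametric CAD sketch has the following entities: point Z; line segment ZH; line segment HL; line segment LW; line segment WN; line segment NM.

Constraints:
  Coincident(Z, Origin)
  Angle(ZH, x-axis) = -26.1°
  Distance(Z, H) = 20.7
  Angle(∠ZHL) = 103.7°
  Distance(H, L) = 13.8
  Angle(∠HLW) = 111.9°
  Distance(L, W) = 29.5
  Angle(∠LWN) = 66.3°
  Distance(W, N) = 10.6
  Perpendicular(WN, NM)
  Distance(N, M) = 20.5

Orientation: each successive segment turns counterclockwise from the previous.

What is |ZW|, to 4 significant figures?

30.58

∠ZHL = 103.7° gives HL at 50.20° from the x-axis; with |HL| = 13.8, L = (27.42, 1.496). ∠HLW = 111.9° gives LW at 118.3° from the x-axis; with |LW| = 29.5, W = (13.44, 27.47). Then |ZW| = |W − Z| = 30.58.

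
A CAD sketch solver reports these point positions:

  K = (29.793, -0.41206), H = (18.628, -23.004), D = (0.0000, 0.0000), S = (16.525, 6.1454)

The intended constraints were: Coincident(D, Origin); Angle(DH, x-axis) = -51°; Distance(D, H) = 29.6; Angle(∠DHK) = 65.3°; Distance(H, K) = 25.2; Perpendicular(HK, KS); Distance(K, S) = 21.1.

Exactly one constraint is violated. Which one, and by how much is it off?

Distance(K, S) = 21.1 — off by 6.30.

D = (0.00, 0.00) ✓; DH at -51.00° ✓; |DH| = 29.60 ✓; ∠DHK = 65.30° ✓; |HK| = 25.20 ✓; ∠(HK, KS) = 90.00° ✓; |KS| = 14.80 ✗.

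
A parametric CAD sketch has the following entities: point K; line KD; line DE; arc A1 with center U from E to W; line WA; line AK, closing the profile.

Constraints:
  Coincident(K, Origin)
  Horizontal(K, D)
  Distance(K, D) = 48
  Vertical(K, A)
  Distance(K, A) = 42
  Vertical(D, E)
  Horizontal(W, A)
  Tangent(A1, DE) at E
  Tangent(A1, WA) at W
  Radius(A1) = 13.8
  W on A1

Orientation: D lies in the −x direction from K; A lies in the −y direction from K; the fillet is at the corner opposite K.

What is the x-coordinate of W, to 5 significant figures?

-34.200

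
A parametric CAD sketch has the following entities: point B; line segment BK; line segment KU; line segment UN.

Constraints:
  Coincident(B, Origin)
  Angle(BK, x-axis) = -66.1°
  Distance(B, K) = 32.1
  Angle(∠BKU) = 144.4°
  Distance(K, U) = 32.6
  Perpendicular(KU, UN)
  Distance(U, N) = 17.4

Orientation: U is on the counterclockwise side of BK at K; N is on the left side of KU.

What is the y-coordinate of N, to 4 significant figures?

-30.90

∠BKU = 144.4°, so KU runs at -66.1° + (180° − 144.4°) = -30.50° from the x-axis; with |KU| = 32.6, U = K + 32.6·(cos -30.50°, sin -30.50°) = (41.09, -45.89). KU ⟂ UN; with |UN| = 17.4 on the left of KU, N = U + 17.4·(0.5075, 0.8616) = (49.93, -30.90). So N.y = -30.90.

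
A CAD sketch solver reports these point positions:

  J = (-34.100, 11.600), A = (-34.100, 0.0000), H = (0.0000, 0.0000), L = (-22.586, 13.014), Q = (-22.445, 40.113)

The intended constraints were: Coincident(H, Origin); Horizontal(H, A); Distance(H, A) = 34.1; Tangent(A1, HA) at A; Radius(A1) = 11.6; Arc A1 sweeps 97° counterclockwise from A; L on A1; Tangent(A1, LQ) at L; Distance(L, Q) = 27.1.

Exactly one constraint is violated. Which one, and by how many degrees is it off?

Tangent(A1, LQ) at L — off by 7.30°.

H = (0.00, 0.00) ✓; H.y = 0.00, A.y = 0.00 ✓; |HA| = 34.10 ✓; ∠(JA, AH) = 90.00° ✓; |JA| = 11.60 ✓; bearing(J→L) − bearing(J→A) = 97.00° ✓; |JL| = 11.60 ✓; ∠(JL, LQ) = 97.30° ✗; |LQ| = 27.10 ✓.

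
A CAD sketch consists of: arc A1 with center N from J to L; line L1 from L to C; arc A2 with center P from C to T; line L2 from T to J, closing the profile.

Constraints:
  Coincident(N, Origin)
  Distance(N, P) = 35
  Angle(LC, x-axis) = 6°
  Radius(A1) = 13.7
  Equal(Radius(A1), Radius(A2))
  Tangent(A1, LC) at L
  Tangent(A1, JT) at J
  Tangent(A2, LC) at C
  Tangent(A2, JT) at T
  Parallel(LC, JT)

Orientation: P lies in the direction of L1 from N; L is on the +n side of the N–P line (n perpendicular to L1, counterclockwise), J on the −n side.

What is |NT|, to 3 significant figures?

37.6

Tangency of A1 to both parallel lines with radius 13.7 puts L and J at N ± 13.7·n: L = (-1.43, 13.6), J = (1.43, -13.6). Equal radii place C and T the same way about P: C = P + 13.7·n = (33.4, 17.3), T = P − 13.7·n = (36.2, -9.97). Then |NT| = |T − N| = 37.6.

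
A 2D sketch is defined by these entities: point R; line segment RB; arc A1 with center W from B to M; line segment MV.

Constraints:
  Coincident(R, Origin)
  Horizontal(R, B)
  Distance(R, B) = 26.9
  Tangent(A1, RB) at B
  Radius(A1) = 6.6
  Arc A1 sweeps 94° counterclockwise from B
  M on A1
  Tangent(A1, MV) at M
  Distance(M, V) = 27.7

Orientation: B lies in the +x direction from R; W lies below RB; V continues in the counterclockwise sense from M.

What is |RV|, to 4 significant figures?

41.21

On A1, B sits at bearing 90° from W; a 94° counterclockwise sweep puts M at bearing 184°, so M = W + 6.6·(cos 184°, sin 184°) = (20.32, -7.060). Since A1 is tangent to MV there, WM ⟂ MV, so MV runs along (−sin 184°, cos 184°); with |MV| = 27.7, V = (22.25, -34.69). Then |RV| = |V − R| = 41.21.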